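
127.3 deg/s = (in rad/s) 2.222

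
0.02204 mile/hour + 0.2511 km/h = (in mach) 0.0002338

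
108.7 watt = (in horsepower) 0.1458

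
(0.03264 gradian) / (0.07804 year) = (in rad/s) 2.083e-10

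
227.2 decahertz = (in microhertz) 2.272e+09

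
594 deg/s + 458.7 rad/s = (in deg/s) 2.688e+04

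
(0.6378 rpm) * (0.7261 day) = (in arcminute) 1.44e+07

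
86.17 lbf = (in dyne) 3.833e+07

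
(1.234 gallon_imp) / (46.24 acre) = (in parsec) 9.716e-25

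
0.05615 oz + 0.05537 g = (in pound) 0.003631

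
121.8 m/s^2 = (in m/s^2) 121.8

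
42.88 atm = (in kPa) 4345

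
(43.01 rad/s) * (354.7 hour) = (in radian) 5.492e+07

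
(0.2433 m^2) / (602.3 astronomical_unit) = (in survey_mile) 1.678e-18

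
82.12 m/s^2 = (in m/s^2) 82.12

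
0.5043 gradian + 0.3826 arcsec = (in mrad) 7.923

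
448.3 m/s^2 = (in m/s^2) 448.3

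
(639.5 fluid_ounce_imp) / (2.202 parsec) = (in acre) 6.608e-23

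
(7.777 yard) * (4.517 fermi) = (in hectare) 3.212e-18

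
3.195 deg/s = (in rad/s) 0.05576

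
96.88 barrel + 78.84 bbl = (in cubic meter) 27.94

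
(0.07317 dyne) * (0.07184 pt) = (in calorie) 4.432e-12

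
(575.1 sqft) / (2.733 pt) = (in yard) 6.06e+04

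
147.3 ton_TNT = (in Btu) 5.841e+08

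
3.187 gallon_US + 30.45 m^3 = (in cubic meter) 30.46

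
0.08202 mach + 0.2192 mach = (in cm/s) 1.026e+04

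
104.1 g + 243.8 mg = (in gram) 104.3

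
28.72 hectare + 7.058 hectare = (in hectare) 35.78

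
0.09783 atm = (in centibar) 9.913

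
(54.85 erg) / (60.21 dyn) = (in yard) 0.009963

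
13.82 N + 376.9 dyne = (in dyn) 1.382e+06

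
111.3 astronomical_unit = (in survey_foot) 5.463e+13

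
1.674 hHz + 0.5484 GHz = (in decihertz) 5.484e+09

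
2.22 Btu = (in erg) 2.342e+10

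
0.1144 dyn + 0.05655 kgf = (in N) 0.5546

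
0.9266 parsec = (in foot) 9.381e+16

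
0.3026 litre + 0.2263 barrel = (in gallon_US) 9.585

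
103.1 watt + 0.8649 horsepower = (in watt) 748.1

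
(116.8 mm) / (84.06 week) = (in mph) 5.139e-09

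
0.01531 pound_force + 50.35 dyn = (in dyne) 6861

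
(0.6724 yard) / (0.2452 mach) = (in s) 0.007364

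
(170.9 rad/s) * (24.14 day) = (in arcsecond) 7.352e+13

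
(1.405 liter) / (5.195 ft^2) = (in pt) 8.252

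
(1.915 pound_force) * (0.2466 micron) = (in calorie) 5.021e-07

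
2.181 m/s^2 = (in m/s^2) 2.181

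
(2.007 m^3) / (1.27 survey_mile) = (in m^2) 0.000982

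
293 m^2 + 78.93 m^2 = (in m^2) 371.9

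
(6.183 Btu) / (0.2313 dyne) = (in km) 2.82e+06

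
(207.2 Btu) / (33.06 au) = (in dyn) 0.00442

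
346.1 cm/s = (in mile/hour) 7.742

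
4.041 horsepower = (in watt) 3013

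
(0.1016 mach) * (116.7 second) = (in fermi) 4.037e+18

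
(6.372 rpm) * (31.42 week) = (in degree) 7.265e+08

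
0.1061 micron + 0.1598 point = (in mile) 3.51e-08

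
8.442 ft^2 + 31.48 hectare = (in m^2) 3.148e+05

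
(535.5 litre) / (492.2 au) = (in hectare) 7.273e-19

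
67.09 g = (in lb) 0.1479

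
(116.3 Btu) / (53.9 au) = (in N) 1.522e-08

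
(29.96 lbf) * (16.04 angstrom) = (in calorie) 5.109e-08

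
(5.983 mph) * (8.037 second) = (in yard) 23.51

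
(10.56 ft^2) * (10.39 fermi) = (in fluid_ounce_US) 3.447e-10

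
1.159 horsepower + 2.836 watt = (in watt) 867.1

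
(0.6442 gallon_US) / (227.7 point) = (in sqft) 0.3268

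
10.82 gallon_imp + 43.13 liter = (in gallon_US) 24.39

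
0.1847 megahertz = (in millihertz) 1.847e+08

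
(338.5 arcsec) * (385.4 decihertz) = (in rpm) 0.604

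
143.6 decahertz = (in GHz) 1.436e-06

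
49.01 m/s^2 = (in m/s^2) 49.01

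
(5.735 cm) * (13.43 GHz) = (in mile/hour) 1.723e+09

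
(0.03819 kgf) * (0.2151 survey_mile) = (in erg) 1.296e+09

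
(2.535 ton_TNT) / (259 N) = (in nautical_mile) 2.211e+04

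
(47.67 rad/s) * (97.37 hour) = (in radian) 1.671e+07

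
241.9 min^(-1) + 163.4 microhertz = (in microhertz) 4.032e+06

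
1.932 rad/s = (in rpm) 18.45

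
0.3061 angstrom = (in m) 3.061e-11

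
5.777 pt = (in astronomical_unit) 1.362e-14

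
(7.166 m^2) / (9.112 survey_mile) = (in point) 1.385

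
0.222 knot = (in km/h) 0.4111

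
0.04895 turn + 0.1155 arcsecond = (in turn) 0.04895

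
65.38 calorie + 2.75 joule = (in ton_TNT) 6.604e-08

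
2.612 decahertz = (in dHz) 261.2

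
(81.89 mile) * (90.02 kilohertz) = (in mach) 3.484e+07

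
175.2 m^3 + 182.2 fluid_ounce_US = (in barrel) 1102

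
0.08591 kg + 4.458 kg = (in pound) 10.02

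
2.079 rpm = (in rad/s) 0.2177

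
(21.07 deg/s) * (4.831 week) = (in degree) 6.156e+07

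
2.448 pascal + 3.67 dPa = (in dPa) 28.15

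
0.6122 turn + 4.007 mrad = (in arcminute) 1.324e+04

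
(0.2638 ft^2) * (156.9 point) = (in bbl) 0.008532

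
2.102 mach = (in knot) 1391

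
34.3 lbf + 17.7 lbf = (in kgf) 23.59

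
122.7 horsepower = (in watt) 9.15e+04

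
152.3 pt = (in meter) 0.05373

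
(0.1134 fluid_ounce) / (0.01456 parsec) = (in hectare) 7.465e-25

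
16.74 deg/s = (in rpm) 2.79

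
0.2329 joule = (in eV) 1.454e+18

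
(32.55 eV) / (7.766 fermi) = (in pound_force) 0.000151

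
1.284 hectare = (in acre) 3.173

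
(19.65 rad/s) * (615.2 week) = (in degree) 4.189e+11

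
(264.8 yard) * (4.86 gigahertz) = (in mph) 2.632e+12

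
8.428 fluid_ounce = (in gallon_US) 0.06584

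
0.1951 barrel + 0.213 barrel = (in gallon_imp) 14.27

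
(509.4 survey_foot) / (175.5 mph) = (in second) 1.979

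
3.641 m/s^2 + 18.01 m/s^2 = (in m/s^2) 21.65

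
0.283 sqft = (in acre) 6.497e-06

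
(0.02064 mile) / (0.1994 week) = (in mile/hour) 0.0006161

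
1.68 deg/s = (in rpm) 0.28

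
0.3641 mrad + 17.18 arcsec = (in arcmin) 1.538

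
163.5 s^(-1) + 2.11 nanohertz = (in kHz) 0.1635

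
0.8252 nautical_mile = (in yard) 1671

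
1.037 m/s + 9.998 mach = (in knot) 6619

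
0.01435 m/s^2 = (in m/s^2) 0.01435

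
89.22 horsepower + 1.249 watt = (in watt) 6.653e+04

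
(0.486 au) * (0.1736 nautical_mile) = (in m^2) 2.338e+13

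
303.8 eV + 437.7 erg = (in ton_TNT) 1.046e-14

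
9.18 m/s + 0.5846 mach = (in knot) 404.8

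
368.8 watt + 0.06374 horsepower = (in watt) 416.3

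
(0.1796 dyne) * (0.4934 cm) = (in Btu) 8.399e-12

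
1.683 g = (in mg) 1683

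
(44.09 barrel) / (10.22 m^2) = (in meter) 0.6859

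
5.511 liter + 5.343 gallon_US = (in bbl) 0.1619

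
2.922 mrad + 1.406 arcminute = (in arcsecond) 687.1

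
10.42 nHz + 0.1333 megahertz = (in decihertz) 1.333e+06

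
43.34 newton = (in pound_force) 9.743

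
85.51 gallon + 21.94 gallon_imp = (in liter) 423.4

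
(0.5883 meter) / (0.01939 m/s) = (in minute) 0.5057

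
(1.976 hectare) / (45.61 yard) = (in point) 1.343e+06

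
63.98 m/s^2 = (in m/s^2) 63.98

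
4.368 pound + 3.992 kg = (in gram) 5973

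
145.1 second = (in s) 145.1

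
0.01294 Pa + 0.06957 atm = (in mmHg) 52.87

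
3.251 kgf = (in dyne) 3.188e+06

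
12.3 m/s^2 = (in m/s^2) 12.3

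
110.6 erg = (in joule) 1.106e-05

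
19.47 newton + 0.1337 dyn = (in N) 19.47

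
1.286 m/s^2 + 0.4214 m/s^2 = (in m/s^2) 1.707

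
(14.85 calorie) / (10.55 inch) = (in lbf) 52.12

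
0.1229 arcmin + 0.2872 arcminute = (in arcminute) 0.4101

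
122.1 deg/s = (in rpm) 20.35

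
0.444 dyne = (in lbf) 9.982e-07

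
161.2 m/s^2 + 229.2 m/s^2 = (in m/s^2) 390.4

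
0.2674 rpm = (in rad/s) 0.028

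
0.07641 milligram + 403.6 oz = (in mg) 1.144e+07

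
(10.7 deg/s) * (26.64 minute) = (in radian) 298.5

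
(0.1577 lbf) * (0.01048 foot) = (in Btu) 2.124e-06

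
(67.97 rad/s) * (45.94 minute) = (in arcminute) 6.441e+08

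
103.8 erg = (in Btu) 9.838e-09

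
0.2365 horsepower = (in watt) 176.4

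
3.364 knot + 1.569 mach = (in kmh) 1930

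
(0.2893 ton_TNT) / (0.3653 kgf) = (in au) 0.002259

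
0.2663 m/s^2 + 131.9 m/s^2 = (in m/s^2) 132.2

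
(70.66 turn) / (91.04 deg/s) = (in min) 4.657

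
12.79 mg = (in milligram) 12.79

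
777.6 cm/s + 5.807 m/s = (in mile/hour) 30.38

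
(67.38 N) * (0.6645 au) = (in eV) 4.181e+31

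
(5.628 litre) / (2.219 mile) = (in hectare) 1.576e-10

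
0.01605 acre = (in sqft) 699.1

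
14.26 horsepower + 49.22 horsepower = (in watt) 4.734e+04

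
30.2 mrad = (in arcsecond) 6229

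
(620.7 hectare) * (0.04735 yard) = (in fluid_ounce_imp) 9.458e+09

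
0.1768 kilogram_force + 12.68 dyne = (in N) 1.734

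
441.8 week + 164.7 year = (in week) 9030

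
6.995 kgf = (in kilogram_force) 6.995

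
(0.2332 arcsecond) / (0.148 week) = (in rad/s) 1.263e-11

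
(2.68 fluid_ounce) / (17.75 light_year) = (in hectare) 4.72e-26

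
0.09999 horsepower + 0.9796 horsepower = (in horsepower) 1.08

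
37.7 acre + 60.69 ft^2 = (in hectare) 15.26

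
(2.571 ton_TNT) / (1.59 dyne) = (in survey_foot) 2.22e+15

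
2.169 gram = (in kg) 0.002169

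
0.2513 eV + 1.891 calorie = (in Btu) 0.007499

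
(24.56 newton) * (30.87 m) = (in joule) 758.2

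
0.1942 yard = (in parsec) 5.755e-18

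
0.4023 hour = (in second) 1448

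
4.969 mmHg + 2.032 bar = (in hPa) 2039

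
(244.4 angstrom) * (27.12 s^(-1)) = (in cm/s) 6.628e-05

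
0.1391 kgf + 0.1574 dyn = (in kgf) 0.1391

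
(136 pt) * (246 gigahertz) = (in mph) 2.64e+10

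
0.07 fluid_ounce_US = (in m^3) 2.07e-06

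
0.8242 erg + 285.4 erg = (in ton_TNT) 6.841e-15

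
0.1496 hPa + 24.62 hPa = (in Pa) 2477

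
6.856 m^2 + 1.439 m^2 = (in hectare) 0.0008295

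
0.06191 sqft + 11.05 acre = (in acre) 11.05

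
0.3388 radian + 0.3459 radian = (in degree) 39.23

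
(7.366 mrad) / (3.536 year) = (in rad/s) 6.606e-11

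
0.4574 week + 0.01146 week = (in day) 3.282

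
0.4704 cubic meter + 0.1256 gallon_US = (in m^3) 0.4709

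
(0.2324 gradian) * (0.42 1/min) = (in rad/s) 2.555e-05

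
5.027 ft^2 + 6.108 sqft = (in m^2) 1.034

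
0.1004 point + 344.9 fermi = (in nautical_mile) 1.912e-08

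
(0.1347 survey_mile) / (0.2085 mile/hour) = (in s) 2326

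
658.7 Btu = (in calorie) 1.661e+05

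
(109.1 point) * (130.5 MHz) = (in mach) 1.475e+04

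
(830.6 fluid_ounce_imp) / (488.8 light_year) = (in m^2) 5.103e-21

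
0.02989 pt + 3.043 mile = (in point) 1.388e+07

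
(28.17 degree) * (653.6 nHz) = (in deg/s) 1.841e-05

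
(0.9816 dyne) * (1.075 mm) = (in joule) 1.055e-08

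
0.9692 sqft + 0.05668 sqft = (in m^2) 0.09531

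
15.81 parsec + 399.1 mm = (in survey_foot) 1.601e+18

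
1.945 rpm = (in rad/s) 0.2037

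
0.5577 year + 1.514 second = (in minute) 2.931e+05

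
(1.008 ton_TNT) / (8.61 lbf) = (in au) 0.0007361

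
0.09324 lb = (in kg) 0.04229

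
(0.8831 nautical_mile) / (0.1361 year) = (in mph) 0.0008524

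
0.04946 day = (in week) 0.007066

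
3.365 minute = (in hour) 0.05608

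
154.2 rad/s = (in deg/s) 8835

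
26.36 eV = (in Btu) 4.003e-21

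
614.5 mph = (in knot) 534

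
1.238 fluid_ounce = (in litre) 0.03661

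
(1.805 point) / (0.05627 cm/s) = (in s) 1.132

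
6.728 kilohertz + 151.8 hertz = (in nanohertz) 6.88e+12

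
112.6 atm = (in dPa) 1.141e+08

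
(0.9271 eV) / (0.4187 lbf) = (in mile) 4.956e-23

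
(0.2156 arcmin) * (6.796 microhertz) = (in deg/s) 2.442e-08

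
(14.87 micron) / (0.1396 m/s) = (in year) 3.378e-12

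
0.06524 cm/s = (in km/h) 0.002349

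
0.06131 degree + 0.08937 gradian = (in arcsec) 510.3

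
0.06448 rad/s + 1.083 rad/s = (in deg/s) 65.75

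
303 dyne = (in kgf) 0.000309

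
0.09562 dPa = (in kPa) 9.562e-06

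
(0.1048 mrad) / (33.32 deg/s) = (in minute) 3.004e-06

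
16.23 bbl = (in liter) 2580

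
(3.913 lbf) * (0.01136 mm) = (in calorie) 4.726e-05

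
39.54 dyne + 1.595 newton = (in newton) 1.595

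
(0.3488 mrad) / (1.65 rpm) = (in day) 2.336e-08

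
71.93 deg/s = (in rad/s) 1.255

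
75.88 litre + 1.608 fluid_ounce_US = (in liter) 75.93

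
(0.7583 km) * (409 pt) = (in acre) 0.02704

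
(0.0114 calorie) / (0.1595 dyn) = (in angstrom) 2.99e+14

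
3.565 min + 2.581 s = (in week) 0.0003579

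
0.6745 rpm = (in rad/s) 0.07063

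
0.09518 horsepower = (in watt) 70.98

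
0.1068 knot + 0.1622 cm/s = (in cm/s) 5.656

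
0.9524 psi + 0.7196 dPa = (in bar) 0.06567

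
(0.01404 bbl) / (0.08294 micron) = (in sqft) 2.897e+05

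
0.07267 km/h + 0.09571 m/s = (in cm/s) 11.59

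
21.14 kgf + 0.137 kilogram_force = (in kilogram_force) 21.28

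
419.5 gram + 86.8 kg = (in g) 8.722e+04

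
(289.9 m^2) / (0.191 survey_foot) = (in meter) 4980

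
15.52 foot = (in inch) 186.2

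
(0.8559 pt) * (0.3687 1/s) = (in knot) 0.0002164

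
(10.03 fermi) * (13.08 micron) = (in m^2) 1.312e-19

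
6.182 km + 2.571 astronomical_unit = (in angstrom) 3.846e+21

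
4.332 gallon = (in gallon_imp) 3.607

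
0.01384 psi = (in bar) 0.0009542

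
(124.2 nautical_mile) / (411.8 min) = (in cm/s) 930.9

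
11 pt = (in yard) 0.004244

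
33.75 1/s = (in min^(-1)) 2025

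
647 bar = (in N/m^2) 6.47e+07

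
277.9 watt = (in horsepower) 0.3727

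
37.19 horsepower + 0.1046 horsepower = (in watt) 2.781e+04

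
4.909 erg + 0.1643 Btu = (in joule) 173.3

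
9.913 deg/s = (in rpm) 1.652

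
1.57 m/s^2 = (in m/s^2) 1.57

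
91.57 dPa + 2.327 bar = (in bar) 2.327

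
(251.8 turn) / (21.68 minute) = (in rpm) 11.61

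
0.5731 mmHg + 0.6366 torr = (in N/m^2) 161.3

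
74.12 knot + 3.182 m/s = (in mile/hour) 92.41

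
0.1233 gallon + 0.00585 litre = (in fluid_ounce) 15.98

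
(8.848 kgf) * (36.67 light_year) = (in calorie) 7.195e+18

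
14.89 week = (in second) 9.005e+06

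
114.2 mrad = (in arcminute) 392.6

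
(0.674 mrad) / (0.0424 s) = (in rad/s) 0.0159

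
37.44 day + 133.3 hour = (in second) 3.715e+06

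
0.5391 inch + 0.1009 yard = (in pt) 300.3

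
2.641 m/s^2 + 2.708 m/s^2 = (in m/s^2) 5.349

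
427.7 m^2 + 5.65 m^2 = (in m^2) 433.3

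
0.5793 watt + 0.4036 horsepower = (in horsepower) 0.4044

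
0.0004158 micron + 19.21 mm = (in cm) 1.921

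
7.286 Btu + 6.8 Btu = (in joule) 1.486e+04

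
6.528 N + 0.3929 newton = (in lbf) 1.556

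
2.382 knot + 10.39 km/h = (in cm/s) 411.2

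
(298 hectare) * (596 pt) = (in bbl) 3.941e+06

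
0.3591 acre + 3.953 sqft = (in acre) 0.3592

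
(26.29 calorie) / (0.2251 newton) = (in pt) 1.385e+06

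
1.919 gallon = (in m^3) 0.007264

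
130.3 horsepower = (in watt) 9.716e+04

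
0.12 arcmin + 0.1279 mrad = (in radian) 0.0001628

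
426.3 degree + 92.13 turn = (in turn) 93.31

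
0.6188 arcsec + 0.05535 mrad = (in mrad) 0.05835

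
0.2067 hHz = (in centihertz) 2067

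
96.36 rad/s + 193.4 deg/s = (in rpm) 952.4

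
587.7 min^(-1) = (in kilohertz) 0.009795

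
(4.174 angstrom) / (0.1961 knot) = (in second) 4.137e-09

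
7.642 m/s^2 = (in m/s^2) 7.642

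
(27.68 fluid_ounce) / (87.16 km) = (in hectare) 9.392e-13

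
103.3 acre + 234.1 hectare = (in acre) 681.8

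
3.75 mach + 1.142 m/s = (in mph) 2859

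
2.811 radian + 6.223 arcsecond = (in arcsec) 5.798e+05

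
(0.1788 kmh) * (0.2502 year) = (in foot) 1.286e+06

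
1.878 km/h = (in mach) 0.001532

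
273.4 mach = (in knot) 1.81e+05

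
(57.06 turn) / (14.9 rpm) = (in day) 0.002659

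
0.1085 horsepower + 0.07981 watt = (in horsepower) 0.1086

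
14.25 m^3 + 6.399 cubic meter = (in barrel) 129.9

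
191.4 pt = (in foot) 0.2215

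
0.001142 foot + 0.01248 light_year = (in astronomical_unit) 789.2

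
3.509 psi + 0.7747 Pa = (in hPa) 241.9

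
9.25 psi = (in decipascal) 6.378e+05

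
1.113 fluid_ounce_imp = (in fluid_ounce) 1.069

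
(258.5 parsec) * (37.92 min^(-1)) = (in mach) 1.481e+16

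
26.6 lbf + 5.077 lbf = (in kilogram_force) 14.37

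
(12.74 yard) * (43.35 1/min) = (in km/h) 30.3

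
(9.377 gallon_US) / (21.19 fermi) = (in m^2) 1.675e+12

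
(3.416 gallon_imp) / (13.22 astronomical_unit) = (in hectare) 7.852e-19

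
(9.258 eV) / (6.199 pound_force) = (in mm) 5.379e-17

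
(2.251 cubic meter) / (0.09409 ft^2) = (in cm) 2.575e+04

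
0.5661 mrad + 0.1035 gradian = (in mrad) 2.192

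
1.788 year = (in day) 652.6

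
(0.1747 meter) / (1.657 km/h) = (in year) 1.204e-08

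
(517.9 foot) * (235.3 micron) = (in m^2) 0.03714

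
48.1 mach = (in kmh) 5.896e+04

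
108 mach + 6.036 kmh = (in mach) 108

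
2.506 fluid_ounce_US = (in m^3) 7.411e-05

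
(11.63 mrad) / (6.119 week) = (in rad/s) 3.143e-09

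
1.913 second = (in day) 2.214e-05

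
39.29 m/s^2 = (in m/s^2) 39.29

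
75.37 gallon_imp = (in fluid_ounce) 1.159e+04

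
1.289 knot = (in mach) 0.001947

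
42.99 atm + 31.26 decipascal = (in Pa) 4.356e+06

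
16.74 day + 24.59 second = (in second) 1.446e+06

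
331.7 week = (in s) 2.006e+08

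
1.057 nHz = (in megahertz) 1.057e-15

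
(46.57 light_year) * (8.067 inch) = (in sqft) 9.717e+17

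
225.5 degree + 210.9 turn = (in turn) 211.5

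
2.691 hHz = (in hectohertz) 2.691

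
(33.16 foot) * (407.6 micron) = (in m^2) 0.00412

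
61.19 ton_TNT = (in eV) 1.598e+30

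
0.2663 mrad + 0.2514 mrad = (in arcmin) 1.78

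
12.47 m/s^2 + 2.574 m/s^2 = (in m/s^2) 15.04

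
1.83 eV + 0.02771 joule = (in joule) 0.02771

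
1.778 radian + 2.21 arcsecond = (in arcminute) 6112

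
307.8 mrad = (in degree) 17.64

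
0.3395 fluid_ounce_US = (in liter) 0.01004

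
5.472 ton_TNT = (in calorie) 5.472e+09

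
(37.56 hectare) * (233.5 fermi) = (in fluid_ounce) 0.002966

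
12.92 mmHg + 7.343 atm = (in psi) 108.2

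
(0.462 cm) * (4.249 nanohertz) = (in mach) 5.765e-14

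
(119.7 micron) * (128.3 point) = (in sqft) 5.832e-05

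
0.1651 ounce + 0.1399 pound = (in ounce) 2.404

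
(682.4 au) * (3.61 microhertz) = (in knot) 7.164e+08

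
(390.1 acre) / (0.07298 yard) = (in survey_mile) 1.47e+04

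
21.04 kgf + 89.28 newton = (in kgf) 30.14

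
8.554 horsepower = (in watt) 6379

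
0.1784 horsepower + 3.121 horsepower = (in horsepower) 3.299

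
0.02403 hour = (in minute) 1.442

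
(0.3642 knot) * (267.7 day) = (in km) 4334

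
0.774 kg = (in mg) 7.74e+05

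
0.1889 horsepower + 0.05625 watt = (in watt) 140.9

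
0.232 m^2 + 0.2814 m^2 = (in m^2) 0.5134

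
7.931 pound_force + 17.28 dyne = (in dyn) 3.528e+06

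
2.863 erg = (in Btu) 2.714e-10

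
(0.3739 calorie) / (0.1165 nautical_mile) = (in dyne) 725.1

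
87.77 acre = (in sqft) 3.823e+06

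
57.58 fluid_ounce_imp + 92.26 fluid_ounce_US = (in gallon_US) 1.153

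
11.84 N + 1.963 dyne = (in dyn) 1.184e+06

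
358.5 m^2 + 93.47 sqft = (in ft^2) 3952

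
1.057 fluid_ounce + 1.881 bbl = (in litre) 299.1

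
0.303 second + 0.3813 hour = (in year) 4.354e-05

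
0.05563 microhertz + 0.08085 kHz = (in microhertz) 8.085e+07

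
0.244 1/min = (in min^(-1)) 0.244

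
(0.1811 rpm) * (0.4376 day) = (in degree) 4.108e+04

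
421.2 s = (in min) 7.02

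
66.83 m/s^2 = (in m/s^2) 66.83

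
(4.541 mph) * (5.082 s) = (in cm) 1032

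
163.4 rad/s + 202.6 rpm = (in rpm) 1763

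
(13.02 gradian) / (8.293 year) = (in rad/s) 7.82e-10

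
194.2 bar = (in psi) 2817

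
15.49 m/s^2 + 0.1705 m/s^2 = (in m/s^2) 15.66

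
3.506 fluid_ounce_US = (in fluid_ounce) 3.506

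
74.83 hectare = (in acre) 184.9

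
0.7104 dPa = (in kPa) 7.104e-05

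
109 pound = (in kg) 49.44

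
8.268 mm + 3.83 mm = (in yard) 0.01323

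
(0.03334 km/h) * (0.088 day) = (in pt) 1.996e+05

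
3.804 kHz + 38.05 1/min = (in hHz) 38.05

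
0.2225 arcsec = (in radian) 1.079e-06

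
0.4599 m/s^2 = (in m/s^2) 0.4599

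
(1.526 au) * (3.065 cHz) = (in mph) 1.565e+10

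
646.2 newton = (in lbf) 145.3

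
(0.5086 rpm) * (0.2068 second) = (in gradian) 0.7012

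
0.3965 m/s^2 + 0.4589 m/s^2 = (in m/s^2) 0.8554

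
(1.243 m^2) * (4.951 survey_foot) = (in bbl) 11.8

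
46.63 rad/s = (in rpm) 445.3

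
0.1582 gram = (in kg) 0.0001582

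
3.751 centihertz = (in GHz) 3.751e-11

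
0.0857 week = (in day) 0.5999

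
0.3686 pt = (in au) 8.692e-16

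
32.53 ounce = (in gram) 922.2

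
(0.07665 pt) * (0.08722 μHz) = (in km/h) 8.49e-12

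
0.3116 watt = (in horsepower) 0.0004179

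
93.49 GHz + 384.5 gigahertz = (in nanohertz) 4.78e+20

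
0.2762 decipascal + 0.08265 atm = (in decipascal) 8.375e+04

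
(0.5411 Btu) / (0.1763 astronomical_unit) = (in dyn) 0.002165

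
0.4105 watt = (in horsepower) 0.0005505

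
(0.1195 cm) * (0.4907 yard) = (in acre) 1.325e-07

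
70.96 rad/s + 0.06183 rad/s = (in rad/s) 71.02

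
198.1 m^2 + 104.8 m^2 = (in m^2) 302.9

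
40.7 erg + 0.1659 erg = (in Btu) 3.873e-09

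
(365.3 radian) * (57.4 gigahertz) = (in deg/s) 1.201e+15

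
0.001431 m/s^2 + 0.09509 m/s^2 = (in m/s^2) 0.09652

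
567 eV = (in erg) 9.084e-10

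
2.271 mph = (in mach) 0.002982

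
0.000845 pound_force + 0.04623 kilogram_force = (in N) 0.4571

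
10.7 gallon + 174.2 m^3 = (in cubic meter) 174.2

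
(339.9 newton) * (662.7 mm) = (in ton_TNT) 5.384e-08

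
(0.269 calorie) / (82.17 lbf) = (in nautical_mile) 1.663e-06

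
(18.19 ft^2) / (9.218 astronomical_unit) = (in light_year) 1.295e-28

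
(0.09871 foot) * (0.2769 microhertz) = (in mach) 2.447e-11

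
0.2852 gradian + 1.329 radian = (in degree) 76.4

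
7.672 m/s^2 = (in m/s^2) 7.672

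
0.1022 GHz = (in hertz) 1.022e+08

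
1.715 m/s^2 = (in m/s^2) 1.715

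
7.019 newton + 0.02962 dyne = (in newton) 7.019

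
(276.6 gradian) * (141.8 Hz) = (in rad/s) 616.1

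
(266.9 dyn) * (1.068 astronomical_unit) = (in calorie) 1.019e+08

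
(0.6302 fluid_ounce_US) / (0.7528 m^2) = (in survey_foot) 8.122e-05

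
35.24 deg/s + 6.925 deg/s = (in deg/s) 42.17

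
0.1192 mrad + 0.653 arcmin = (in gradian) 0.01968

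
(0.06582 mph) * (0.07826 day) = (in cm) 1.99e+04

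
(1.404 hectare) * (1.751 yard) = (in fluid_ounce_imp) 7.912e+08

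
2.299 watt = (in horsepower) 0.003083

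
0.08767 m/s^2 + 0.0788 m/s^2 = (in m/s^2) 0.1665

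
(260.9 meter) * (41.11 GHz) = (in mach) 3.15e+10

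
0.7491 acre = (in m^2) 3032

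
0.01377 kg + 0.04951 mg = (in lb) 0.03036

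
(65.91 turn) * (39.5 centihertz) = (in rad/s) 163.6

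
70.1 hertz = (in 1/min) 4206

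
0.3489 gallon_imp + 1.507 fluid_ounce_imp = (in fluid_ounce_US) 55.08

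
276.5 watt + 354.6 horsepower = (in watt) 2.647e+05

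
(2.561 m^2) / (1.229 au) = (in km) 1.393e-14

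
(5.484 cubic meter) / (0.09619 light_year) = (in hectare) 6.026e-19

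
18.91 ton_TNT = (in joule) 7.912e+10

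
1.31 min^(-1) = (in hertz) 0.02183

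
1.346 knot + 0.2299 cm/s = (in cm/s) 69.47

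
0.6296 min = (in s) 37.78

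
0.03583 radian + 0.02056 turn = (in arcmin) 567.3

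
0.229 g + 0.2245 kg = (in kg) 0.2247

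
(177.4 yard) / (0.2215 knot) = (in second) 1424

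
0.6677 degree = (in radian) 0.01165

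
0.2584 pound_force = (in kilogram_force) 0.1172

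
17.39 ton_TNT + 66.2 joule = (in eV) 4.541e+29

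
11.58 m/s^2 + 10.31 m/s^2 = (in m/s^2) 21.89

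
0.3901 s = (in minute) 0.006502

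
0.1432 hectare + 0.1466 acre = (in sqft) 2.18e+04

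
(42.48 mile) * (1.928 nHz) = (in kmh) 0.0004745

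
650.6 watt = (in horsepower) 0.8725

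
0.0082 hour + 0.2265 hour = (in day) 0.009779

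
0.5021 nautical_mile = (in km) 0.9299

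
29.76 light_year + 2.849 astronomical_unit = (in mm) 2.816e+20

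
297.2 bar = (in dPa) 2.972e+08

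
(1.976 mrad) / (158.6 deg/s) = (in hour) 1.983e-07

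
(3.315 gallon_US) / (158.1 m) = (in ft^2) 0.0008543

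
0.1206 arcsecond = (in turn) 9.306e-08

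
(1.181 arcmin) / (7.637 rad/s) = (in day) 5.206e-10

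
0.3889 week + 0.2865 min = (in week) 0.3889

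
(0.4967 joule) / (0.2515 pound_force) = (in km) 0.000444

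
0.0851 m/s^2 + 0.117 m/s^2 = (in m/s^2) 0.2021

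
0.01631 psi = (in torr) 0.8435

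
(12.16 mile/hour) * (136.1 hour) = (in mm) 2.663e+09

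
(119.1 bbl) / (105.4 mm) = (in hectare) 0.01797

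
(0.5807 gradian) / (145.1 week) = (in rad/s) 1.039e-10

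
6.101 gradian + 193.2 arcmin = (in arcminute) 522.7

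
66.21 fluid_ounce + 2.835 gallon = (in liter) 12.69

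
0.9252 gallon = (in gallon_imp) 0.7704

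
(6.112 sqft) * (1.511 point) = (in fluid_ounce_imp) 10.65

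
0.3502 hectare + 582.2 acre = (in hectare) 236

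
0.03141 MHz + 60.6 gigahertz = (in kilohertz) 6.06e+07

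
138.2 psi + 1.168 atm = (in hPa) 1.071e+04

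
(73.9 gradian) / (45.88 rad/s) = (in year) 8.023e-10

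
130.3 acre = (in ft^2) 5.676e+06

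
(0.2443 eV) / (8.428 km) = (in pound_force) 1.044e-24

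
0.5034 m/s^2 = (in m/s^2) 0.5034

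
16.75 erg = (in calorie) 4.003e-07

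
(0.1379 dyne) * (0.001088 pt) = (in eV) 3.304e+06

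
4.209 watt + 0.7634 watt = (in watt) 4.972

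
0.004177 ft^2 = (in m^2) 0.0003881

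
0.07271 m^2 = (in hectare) 7.271e-06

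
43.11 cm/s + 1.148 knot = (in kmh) 3.678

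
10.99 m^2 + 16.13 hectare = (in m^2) 1.613e+05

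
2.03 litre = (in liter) 2.03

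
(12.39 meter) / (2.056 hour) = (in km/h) 0.006026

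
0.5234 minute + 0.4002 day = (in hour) 9.614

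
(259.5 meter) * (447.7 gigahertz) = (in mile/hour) 2.599e+14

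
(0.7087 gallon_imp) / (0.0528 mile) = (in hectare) 3.792e-09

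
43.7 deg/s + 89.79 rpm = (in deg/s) 582.4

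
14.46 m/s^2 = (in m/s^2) 14.46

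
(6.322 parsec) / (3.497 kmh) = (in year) 6.368e+09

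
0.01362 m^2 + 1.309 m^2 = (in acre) 0.0003268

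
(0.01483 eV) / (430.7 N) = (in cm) 5.517e-22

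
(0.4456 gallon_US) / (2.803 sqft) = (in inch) 0.255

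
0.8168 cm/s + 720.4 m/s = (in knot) 1400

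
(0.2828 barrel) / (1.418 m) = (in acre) 7.835e-06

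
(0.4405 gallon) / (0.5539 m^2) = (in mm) 3.01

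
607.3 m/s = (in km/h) 2186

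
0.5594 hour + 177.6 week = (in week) 177.6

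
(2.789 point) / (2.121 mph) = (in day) 1.201e-08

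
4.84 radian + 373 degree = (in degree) 650.3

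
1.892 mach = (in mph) 1441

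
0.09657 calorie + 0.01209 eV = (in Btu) 0.000383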